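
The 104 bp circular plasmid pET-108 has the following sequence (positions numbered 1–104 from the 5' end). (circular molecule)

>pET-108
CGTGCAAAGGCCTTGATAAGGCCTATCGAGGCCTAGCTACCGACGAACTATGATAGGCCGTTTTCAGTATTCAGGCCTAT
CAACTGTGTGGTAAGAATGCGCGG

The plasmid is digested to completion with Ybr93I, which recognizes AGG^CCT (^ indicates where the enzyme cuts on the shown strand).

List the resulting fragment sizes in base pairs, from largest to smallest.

Ybr93I sites (AGGCCT) start at positions 8, 19, 29, 73.
Ybr93I cuts after base 3 of each site, so after positions 10, 21, 31, 75.
Circular molecule, 4 cuts → 4 fragments:
  11–21 → 11 bp
  22–31 → 10 bp
  32–75 → 44 bp
  76–104 then 1–10 → 29 + 10 = 39 bp
Sorted largest to smallest: 44, 39, 11, 10 bp.

44, 39, 11, 10 bp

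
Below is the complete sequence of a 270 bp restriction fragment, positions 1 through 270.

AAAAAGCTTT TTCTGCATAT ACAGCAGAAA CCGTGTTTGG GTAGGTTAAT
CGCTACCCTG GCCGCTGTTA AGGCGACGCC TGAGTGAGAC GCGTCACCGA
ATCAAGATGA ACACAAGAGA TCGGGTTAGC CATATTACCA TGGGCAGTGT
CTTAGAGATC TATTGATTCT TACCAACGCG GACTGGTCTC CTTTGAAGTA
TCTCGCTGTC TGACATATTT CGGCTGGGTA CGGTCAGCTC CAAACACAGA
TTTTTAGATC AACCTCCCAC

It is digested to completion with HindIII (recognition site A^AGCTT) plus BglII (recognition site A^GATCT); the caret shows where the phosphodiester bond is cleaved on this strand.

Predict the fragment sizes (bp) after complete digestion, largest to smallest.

The HindIII site (AAGCTT) starts at position 4.
HindIII cuts after the first base of each site, so after position 4.
The BglII site (AGATCT) starts at position 156.
BglII cuts after the first base of each site, so after position 156.
Combined cut positions: 4, 156.
Linear molecule, 2 cuts → 3 fragments:
  1–4 → 4 bp
  5–156 → 152 bp
  157–270 → 114 bp
Sorted largest to smallest: 152, 114, 4 bp.

152, 114, 4 bp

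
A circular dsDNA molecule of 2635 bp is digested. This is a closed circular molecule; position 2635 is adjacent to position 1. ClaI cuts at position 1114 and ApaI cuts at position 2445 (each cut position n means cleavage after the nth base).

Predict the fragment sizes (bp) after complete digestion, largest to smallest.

1331, 1304 bp

Combined cut positions (sorted): 1114, 2445.
Circular molecule, 2 cuts → 2 fragments:
  2445 − 1114 = 1331 bp
  wrap: 2635 − 2445 + 1114 = 1304 bp
Sorted largest to smallest: 1331, 1304 bp.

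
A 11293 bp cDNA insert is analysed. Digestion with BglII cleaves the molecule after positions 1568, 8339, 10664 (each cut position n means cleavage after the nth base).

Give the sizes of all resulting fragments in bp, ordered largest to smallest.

6771, 2325, 1568, 629 bp

Linear molecule, 3 cuts → 4 fragments:
  1568 − 0 = 1568 bp
  8339 − 1568 = 6771 bp
  10664 − 8339 = 2325 bp
  11293 − 10664 = 629 bp
Sorted largest to smallest: 6771, 2325, 1568, 629 bp.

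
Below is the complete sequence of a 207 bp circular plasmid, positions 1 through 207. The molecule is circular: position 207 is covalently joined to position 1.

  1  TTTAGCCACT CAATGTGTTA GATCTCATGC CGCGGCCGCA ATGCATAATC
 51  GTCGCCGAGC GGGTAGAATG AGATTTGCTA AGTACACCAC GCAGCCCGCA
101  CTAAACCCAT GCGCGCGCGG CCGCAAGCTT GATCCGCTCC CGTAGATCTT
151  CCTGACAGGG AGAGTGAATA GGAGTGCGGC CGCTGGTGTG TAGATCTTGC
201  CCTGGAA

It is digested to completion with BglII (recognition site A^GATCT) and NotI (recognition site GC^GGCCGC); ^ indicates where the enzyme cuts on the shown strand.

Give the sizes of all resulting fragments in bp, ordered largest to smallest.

BglII sites (AGATCT) start at positions 20, 144, 192.
BglII cuts after the first base of each site, so after positions 20, 144, 192.
NotI sites (GCGGCCGC) start at positions 32, 117, 176.
NotI cuts after base 2 of each site, so after positions 33, 118, 177.
Combined cut positions: 20, 33, 118, 144, 177, 192.
Circular molecule, 6 cuts → 6 fragments:
  21–33 → 13 bp
  34–118 → 85 bp
  119–144 → 26 bp
  145–177 → 33 bp
  178–192 → 15 bp
  193–207 then 1–20 → 15 + 20 = 35 bp
Sorted largest to smallest: 85, 35, 33, 26, 15, 13 bp.

85, 35, 33, 26, 15, 13 bp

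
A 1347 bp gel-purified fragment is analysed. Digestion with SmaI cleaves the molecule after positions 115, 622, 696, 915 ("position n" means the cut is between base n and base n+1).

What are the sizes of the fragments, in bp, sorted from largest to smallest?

507, 432, 219, 115, 74 bp

Linear molecule, 4 cuts → 5 fragments:
  115 − 0 = 115 bp
  622 − 115 = 507 bp
  696 − 622 = 74 bp
  915 − 696 = 219 bp
  1347 − 915 = 432 bp
Sorted largest to smallest: 507, 432, 219, 115, 74 bp.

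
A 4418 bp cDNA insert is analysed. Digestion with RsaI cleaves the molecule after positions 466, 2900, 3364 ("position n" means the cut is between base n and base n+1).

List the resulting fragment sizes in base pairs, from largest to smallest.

Linear molecule, 3 cuts → 4 fragments:
  466 − 0 = 466 bp
  2900 − 466 = 2434 bp
  3364 − 2900 = 464 bp
  4418 − 3364 = 1054 bp
Sorted largest to smallest: 2434, 1054, 466, 464 bp.

2434, 1054, 466, 464 bp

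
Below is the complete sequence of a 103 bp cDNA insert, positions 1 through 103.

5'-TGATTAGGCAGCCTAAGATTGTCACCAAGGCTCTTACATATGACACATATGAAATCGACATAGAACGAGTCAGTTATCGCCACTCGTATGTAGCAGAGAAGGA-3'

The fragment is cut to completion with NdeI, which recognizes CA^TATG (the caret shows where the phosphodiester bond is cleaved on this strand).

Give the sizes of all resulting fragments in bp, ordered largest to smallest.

NdeI sites (CATATG) start at positions 37, 46.
NdeI cuts after base 2 of each site, so after positions 38, 47.
Linear molecule, 2 cuts → 3 fragments:
  1–38 → 38 bp
  39–47 → 9 bp
  48–103 → 56 bp
Sorted largest to smallest: 56, 38, 9 bp.

56, 38, 9 bp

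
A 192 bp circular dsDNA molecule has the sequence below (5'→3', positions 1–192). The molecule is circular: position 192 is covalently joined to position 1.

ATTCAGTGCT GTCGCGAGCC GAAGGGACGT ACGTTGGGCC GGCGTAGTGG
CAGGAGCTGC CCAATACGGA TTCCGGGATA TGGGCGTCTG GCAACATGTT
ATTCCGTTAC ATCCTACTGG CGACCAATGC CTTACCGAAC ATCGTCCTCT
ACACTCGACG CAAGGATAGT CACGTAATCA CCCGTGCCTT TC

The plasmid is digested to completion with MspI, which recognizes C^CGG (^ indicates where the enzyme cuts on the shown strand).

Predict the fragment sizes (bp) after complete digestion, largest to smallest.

MspI sites (CCGG) start at positions 39, 73.
MspI cuts after the first base of each site, so after positions 39, 73.
Circular molecule, 2 cuts → 2 fragments:
  40–73 → 34 bp
  74–192 then 1–39 → 119 + 39 = 158 bp
Sorted largest to smallest: 158, 34 bp.

158, 34 bp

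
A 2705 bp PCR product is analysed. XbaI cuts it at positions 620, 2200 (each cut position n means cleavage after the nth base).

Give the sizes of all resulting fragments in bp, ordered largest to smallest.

1580, 620, 505 bp

Linear molecule, 2 cuts → 3 fragments:
  620 − 0 = 620 bp
  2200 − 620 = 1580 bp
  2705 − 2200 = 505 bp
Sorted largest to smallest: 1580, 620, 505 bp.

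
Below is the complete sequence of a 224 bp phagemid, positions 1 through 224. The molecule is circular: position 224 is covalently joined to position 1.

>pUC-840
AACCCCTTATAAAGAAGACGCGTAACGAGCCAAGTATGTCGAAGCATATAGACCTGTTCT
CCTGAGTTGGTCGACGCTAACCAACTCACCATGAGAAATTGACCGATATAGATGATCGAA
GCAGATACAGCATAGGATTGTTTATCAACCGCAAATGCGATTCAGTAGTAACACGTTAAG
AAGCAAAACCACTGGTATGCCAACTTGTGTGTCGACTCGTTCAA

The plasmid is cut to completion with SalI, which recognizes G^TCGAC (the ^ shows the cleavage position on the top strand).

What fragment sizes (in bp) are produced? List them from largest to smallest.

SalI sites (GTCGAC) start at positions 70, 211.
SalI cuts after the first base of each site, so after positions 70, 211.
Circular molecule, 2 cuts → 2 fragments:
  71–211 → 141 bp
  212–224 then 1–70 → 13 + 70 = 83 bp
Sorted largest to smallest: 141, 83 bp.

141, 83 bp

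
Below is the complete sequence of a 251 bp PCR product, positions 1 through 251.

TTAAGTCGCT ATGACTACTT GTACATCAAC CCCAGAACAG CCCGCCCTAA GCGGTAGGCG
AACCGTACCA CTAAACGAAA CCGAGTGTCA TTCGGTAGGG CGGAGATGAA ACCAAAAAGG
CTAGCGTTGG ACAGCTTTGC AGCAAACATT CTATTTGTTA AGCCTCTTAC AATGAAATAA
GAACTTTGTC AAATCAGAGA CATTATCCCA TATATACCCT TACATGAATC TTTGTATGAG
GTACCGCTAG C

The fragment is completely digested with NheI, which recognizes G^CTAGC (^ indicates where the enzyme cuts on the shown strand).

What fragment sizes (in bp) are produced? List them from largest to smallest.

NheI sites (GCTAGC) start at positions 120, 246.
NheI cuts after the first base of each site, so after positions 120, 246.
Linear molecule, 2 cuts → 3 fragments:
  1–120 → 120 bp
  121–246 → 126 bp
  247–251 → 5 bp
Sorted largest to smallest: 126, 120, 5 bp.

126, 120, 5 bp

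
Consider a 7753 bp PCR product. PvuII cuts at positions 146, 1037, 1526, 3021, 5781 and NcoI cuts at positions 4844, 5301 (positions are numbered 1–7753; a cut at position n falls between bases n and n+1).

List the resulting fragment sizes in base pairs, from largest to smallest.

1972, 1823, 1495, 891, 489, 480, 457, 146 bp

Combined cut positions (sorted): 146, 1037, 1526, 3021, 4844, 5301, 5781.
Linear molecule, 7 cuts → 8 fragments:
  146 − 0 = 146 bp
  1037 − 146 = 891 bp
  1526 − 1037 = 489 bp
  3021 − 1526 = 1495 bp
  4844 − 3021 = 1823 bp
  5301 − 4844 = 457 bp
  5781 − 5301 = 480 bp
  7753 − 5781 = 1972 bp
Sorted largest to smallest: 1972, 1823, 1495, 891, 489, 480, 457, 146 bp.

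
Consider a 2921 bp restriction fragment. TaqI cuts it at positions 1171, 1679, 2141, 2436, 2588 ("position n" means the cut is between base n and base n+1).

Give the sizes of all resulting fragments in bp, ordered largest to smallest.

1171, 508, 462, 333, 295, 152 bp

Linear molecule, 5 cuts → 6 fragments:
  1171 − 0 = 1171 bp
  1679 − 1171 = 508 bp
  2141 − 1679 = 462 bp
  2436 − 2141 = 295 bp
  2588 − 2436 = 152 bp
  2921 − 2588 = 333 bp
Sorted largest to smallest: 1171, 508, 462, 333, 295, 152 bp.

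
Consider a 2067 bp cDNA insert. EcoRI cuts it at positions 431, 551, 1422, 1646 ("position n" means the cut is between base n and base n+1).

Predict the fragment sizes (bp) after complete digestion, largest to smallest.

871, 431, 421, 224, 120 bp

Linear molecule, 4 cuts → 5 fragments:
  431 − 0 = 431 bp
  551 − 431 = 120 bp
  1422 − 551 = 871 bp
  1646 − 1422 = 224 bp
  2067 − 1646 = 421 bp
Sorted largest to smallest: 871, 431, 421, 224, 120 bp.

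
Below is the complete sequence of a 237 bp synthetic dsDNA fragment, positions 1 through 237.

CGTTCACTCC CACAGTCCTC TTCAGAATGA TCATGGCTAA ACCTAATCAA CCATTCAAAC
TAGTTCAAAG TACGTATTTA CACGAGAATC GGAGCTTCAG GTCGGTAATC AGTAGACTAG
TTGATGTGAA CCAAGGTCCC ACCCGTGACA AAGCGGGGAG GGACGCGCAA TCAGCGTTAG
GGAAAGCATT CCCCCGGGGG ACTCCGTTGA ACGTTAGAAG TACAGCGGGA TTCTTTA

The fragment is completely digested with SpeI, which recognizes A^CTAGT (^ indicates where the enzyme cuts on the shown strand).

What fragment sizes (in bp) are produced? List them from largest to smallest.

SpeI sites (ACTAGT) start at positions 59, 116.
SpeI cuts after the first base of each site, so after positions 59, 116.
Linear molecule, 2 cuts → 3 fragments:
  1–59 → 59 bp
  60–116 → 57 bp
  117–237 → 121 bp
Sorted largest to smallest: 121, 59, 57 bp.

121, 59, 57 bp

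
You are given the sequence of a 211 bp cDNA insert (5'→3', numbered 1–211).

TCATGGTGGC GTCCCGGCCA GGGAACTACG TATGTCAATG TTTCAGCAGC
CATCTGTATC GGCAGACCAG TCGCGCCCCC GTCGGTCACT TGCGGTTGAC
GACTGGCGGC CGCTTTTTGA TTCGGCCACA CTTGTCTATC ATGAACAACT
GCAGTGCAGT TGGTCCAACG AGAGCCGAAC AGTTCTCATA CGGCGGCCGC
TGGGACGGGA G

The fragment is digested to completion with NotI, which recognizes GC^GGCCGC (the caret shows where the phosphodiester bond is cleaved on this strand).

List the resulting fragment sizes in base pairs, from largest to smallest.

NotI sites (GCGGCCGC) start at positions 106, 193.
NotI cuts after base 2 of each site, so after positions 107, 194.
Linear molecule, 2 cuts → 3 fragments:
  1–107 → 107 bp
  108–194 → 87 bp
  195–211 → 17 bp
Sorted largest to smallest: 107, 87, 17 bp.

107, 87, 17 bp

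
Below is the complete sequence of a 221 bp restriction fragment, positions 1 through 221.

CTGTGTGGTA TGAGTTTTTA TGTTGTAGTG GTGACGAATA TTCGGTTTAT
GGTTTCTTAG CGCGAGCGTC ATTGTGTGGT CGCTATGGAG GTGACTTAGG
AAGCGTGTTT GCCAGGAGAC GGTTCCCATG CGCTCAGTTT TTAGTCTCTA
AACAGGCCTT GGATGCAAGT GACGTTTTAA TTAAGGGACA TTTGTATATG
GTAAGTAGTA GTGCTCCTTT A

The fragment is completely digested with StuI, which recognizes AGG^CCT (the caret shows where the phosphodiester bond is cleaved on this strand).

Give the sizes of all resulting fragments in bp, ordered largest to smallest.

The StuI site (AGGCCT) starts at position 154.
StuI cuts after base 3 of each site, so after position 156.
Linear molecule, 1 cut → 2 fragments:
  1–156 → 156 bp
  157–221 → 65 bp
Sorted largest to smallest: 156, 65 bp.

156, 65 bp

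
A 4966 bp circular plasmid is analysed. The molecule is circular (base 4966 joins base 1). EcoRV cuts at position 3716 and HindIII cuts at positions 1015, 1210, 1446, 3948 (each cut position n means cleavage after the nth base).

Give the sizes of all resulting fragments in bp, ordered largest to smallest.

2270, 2033, 236, 232, 195 bp

Combined cut positions (sorted): 1015, 1210, 1446, 3716, 3948.
Circular molecule, 5 cuts → 5 fragments:
  1210 − 1015 = 195 bp
  1446 − 1210 = 236 bp
  3716 − 1446 = 2270 bp
  3948 − 3716 = 232 bp
  wrap: 4966 − 3948 + 1015 = 2033 bp
Sorted largest to smallest: 2270, 2033, 236, 232, 195 bp.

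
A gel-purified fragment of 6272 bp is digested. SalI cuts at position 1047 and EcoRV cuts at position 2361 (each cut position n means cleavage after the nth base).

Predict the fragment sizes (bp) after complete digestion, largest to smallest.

Combined cut positions (sorted): 1047, 2361.
Linear molecule, 2 cuts → 3 fragments:
  1047 − 0 = 1047 bp
  2361 − 1047 = 1314 bp
  6272 − 2361 = 3911 bp
Sorted largest to smallest: 3911, 1314, 1047 bp.

3911, 1314, 1047 bp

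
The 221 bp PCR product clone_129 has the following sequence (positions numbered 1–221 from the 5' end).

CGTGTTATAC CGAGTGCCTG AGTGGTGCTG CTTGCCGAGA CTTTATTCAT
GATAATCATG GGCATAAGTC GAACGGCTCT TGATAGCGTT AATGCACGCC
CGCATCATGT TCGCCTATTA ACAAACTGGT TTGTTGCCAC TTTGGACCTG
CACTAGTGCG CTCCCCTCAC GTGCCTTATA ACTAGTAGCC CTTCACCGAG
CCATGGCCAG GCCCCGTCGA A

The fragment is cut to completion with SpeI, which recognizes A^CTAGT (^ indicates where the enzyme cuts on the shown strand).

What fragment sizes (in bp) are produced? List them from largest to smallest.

SpeI sites (ACTAGT) start at positions 152, 181.
SpeI cuts after the first base of each site, so after positions 152, 181.
Linear molecule, 2 cuts → 3 fragments:
  1–152 → 152 bp
  153–181 → 29 bp
  182–221 → 40 bp
Sorted largest to smallest: 152, 40, 29 bp.

152, 40, 29 bp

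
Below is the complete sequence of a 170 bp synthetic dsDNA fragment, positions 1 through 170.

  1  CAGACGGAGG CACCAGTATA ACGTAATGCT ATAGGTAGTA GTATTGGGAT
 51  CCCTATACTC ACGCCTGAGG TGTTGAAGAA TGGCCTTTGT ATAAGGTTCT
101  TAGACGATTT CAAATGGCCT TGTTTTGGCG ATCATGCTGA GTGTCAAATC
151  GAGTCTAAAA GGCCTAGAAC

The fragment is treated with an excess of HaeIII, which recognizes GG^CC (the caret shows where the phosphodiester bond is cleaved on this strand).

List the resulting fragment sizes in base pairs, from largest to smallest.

83, 45, 34, 8 bp

HaeIII sites (GGCC) start at positions 82, 116, 161.
HaeIII cuts after base 2 of each site, so after positions 83, 117, 162.
Linear molecule, 3 cuts → 4 fragments:
  1–83 → 83 bp
  84–117 → 34 bp
  118–162 → 45 bp
  163–170 → 8 bp
Sorted largest to smallest: 83, 45, 34, 8 bp.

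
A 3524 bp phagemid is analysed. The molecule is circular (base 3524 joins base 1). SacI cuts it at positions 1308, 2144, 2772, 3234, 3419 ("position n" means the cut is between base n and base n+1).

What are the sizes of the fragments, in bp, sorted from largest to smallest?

1413, 836, 628, 462, 185 bp

Circular molecule, 5 cuts → 5 fragments:
  2144 − 1308 = 836 bp
  2772 − 2144 = 628 bp
  3234 − 2772 = 462 bp
  3419 − 3234 = 185 bp
  wrap: 3524 − 3419 + 1308 = 1413 bp
Sorted largest to smallest: 1413, 836, 628, 462, 185 bp.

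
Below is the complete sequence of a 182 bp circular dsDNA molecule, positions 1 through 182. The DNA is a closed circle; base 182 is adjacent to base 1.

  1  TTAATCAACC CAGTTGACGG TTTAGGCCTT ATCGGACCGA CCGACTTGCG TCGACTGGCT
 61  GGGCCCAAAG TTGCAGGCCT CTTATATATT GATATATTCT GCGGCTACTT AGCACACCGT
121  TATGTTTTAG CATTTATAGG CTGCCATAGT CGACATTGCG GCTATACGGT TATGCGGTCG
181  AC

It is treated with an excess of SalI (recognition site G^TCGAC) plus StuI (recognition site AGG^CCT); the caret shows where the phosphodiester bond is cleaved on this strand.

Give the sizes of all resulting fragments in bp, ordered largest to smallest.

72, 31, 28, 27, 24 bp

SalI sites (GTCGAC) start at positions 50, 149, 177.
SalI cuts after the first base of each site, so after positions 50, 149, 177.
StuI sites (AGGCCT) start at positions 24, 75.
StuI cuts after base 3 of each site, so after positions 26, 77.
Combined cut positions: 26, 50, 77, 149, 177.
Circular molecule, 5 cuts → 5 fragments:
  27–50 → 24 bp
  51–77 → 27 bp
  78–149 → 72 bp
  150–177 → 28 bp
  178–182 then 1–26 → 5 + 26 = 31 bp
Sorted largest to smallest: 72, 31, 28, 27, 24 bp.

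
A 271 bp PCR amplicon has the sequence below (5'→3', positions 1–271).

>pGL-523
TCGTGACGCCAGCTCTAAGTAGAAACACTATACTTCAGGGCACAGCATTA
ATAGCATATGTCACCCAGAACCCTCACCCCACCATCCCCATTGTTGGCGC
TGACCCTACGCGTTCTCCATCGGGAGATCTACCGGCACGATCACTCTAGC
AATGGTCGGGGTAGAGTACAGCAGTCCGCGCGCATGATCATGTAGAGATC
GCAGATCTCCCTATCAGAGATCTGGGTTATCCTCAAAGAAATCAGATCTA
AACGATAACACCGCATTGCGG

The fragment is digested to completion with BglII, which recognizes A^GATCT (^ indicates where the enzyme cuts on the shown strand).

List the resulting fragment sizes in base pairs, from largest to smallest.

BglII sites (AGATCT) start at positions 125, 203, 218, 244.
BglII cuts after the first base of each site, so after positions 125, 203, 218, 244.
Linear molecule, 4 cuts → 5 fragments:
  1–125 → 125 bp
  126–203 → 78 bp
  204–218 → 15 bp
  219–244 → 26 bp
  245–271 → 27 bp
Sorted largest to smallest: 125, 78, 27, 26, 15 bp.

125, 78, 27, 26, 15 bp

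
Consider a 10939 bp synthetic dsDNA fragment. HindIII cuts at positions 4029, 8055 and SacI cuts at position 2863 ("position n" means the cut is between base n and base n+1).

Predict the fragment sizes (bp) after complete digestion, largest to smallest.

Combined cut positions (sorted): 2863, 4029, 8055.
Linear molecule, 3 cuts → 4 fragments:
  2863 − 0 = 2863 bp
  4029 − 2863 = 1166 bp
  8055 − 4029 = 4026 bp
  10939 − 8055 = 2884 bp
Sorted largest to smallest: 4026, 2884, 2863, 1166 bp.

4026, 2884, 2863, 1166 bp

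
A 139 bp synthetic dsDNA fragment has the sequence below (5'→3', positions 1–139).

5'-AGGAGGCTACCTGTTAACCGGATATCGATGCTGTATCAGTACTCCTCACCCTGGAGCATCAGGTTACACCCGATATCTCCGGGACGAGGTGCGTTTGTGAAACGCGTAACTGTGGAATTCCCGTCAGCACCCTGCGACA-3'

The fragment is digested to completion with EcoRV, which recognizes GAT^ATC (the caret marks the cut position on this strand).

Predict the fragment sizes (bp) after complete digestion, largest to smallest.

65, 51, 23 bp

EcoRV sites (GATATC) start at positions 21, 72.
EcoRV cuts after base 3 of each site, so after positions 23, 74.
Linear molecule, 2 cuts → 3 fragments:
  1–23 → 23 bp
  24–74 → 51 bp
  75–139 → 65 bp
Sorted largest to smallest: 65, 51, 23 bp.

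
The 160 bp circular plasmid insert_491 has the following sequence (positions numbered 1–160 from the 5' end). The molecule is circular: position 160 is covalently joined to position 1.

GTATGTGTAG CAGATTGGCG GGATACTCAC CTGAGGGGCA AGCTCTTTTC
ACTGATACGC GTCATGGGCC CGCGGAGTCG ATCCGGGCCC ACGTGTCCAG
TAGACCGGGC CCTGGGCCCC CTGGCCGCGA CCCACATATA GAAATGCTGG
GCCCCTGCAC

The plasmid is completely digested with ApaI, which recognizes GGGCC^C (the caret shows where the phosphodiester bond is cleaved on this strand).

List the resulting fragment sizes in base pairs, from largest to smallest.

ApaI sites (GGGCCC) start at positions 66, 85, 107, 114, 149.
ApaI cuts after base 5 of each site (before the last base), so after positions 70, 89, 111, 118, 153.
Circular molecule, 5 cuts → 5 fragments:
  71–89 → 19 bp
  90–111 → 22 bp
  112–118 → 7 bp
  119–153 → 35 bp
  154–160 then 1–70 → 7 + 70 = 77 bp
Sorted largest to smallest: 77, 35, 22, 19, 7 bp.

77, 35, 22, 19, 7 bp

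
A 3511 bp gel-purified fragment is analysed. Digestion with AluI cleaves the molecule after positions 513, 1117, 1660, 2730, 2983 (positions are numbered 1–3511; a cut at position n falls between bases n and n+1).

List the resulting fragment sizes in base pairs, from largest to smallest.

Linear molecule, 5 cuts → 6 fragments:
  513 − 0 = 513 bp
  1117 − 513 = 604 bp
  1660 − 1117 = 543 bp
  2730 − 1660 = 1070 bp
  2983 − 2730 = 253 bp
  3511 − 2983 = 528 bp
Sorted largest to smallest: 1070, 604, 543, 528, 513, 253 bp.

1070, 604, 543, 528, 513, 253 bp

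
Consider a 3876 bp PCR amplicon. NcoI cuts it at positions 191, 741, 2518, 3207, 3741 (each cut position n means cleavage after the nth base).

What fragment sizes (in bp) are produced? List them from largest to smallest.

1777, 689, 550, 534, 191, 135 bp

Linear molecule, 5 cuts → 6 fragments:
  191 − 0 = 191 bp
  741 − 191 = 550 bp
  2518 − 741 = 1777 bp
  3207 − 2518 = 689 bp
  3741 − 3207 = 534 bp
  3876 − 3741 = 135 bp
Sorted largest to smallest: 1777, 689, 550, 534, 191, 135 bp.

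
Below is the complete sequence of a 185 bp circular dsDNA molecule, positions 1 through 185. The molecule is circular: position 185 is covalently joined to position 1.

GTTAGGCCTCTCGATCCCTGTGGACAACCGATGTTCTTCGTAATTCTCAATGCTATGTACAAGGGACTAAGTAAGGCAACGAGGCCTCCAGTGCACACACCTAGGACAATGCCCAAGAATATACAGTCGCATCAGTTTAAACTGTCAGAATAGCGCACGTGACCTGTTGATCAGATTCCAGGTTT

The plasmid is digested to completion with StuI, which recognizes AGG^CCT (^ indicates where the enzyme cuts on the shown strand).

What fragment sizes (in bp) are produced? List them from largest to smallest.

StuI sites (AGGCCT) start at positions 4, 82.
StuI cuts after base 3 of each site, so after positions 6, 84.
Circular molecule, 2 cuts → 2 fragments:
  7–84 → 78 bp
  85–185 then 1–6 → 101 + 6 = 107 bp
Sorted largest to smallest: 107, 78 bp.

107, 78 bp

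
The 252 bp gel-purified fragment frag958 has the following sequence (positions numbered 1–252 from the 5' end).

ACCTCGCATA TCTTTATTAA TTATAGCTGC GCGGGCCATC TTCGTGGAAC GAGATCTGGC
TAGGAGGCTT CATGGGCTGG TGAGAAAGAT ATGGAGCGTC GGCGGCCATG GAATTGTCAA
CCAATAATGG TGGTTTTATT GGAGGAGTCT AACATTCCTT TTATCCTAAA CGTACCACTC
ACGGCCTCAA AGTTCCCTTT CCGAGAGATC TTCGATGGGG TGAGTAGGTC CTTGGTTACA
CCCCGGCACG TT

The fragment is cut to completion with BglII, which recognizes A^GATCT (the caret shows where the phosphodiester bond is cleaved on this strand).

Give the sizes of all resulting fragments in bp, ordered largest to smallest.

154, 52, 46 bp

BglII sites (AGATCT) start at positions 52, 206.
BglII cuts after the first base of each site, so after positions 52, 206.
Linear molecule, 2 cuts → 3 fragments:
  1–52 → 52 bp
  53–206 → 154 bp
  207–252 → 46 bp
Sorted largest to smallest: 154, 52, 46 bp.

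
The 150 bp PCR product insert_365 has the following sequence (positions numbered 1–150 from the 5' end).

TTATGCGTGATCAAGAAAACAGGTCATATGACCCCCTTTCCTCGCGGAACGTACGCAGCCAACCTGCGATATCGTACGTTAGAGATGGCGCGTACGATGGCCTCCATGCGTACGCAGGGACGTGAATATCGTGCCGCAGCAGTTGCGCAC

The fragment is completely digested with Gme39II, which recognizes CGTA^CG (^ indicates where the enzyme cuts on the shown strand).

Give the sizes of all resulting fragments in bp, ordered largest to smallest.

53, 38, 23, 18, 18 bp

Gme39II sites (CGTACG) start at positions 50, 73, 91, 109.
Gme39II cuts after base 4 of each site, so after positions 53, 76, 94, 112.
Linear molecule, 4 cuts → 5 fragments:
  1–53 → 53 bp
  54–76 → 23 bp
  77–94 → 18 bp
  95–112 → 18 bp
  113–150 → 38 bp
Sorted largest to smallest: 53, 38, 23, 18, 18 bp.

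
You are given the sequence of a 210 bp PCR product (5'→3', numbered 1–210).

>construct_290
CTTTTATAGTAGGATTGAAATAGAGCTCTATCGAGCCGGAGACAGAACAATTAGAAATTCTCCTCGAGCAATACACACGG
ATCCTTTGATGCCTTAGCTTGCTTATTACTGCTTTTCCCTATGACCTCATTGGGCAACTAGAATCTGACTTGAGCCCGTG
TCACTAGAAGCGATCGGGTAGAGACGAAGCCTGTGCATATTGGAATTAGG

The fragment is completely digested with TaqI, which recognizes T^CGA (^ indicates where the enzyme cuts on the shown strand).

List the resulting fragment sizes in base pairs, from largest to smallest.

146, 33, 31 bp

TaqI sites (TCGA) start at positions 31, 64.
TaqI cuts after the first base of each site, so after positions 31, 64.
Linear molecule, 2 cuts → 3 fragments:
  1–31 → 31 bp
  32–64 → 33 bp
  65–210 → 146 bp
Sorted largest to smallest: 146, 33, 31 bp.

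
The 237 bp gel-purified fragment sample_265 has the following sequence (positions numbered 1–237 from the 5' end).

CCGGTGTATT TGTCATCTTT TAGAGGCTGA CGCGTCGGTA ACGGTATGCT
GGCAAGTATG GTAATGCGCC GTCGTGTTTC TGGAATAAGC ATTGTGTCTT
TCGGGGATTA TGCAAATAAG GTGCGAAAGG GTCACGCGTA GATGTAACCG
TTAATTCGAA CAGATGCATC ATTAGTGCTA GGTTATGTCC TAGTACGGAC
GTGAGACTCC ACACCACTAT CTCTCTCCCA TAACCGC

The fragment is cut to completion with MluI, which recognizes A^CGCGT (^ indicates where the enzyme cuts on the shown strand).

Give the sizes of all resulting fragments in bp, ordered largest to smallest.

MluI sites (ACGCGT) start at positions 30, 134.
MluI cuts after the first base of each site, so after positions 30, 134.
Linear molecule, 2 cuts → 3 fragments:
  1–30 → 30 bp
  31–134 → 104 bp
  135–237 → 103 bp
Sorted largest to smallest: 104, 103, 30 bp.

104, 103, 30 bp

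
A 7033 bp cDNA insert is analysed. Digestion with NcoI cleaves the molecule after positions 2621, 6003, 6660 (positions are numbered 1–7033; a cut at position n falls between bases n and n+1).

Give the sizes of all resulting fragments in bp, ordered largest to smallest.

Linear molecule, 3 cuts → 4 fragments:
  2621 − 0 = 2621 bp
  6003 − 2621 = 3382 bp
  6660 − 6003 = 657 bp
  7033 − 6660 = 373 bp
Sorted largest to smallest: 3382, 2621, 657, 373 bp.

3382, 2621, 657, 373 bp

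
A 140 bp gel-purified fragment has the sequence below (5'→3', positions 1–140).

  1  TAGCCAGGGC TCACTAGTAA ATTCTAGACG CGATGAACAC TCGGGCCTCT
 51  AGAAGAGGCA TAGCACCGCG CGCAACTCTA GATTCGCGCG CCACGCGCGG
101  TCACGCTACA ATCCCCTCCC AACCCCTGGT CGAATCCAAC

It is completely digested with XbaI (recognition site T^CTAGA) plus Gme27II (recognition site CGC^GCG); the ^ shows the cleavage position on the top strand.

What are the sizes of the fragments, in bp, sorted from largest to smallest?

XbaI sites (TCTAGA) start at positions 23, 48, 77.
XbaI cuts after the first base of each site, so after positions 23, 48, 77.
Gme27II sites (CGCGCG) start at positions 67, 85, 94.
Gme27II cuts after base 3 of each site, so after positions 69, 87, 96.
Combined cut positions: 23, 48, 69, 77, 87, 96.
Linear molecule, 6 cuts → 7 fragments:
  1–23 → 23 bp
  24–48 → 25 bp
  49–69 → 21 bp
  70–77 → 8 bp
  78–87 → 10 bp
  88–96 → 9 bp
  97–140 → 44 bp
Sorted largest to smallest: 44, 25, 23, 21, 10, 9, 8 bp.

44, 25, 23, 21, 10, 9, 8 bp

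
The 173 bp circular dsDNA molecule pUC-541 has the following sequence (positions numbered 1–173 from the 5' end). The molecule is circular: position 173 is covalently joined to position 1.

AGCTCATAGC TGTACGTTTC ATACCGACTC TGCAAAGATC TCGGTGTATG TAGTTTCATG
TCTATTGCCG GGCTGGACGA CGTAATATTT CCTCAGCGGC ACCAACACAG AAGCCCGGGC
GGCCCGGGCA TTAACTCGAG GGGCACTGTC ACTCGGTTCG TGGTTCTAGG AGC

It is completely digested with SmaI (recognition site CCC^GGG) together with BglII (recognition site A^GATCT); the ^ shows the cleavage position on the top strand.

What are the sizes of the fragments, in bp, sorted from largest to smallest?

SmaI sites (CCCGGG) start at positions 114, 123.
SmaI cuts after base 3 of each site, so after positions 116, 125.
The BglII site (AGATCT) starts at position 36.
BglII cuts after the first base of each site, so after position 36.
Combined cut positions: 36, 116, 125.
Circular molecule, 3 cuts → 3 fragments:
  37–116 → 80 bp
  117–125 → 9 bp
  126–173 then 1–36 → 48 + 36 = 84 bp
Sorted largest to smallest: 84, 80, 9 bp.

84, 80, 9 bp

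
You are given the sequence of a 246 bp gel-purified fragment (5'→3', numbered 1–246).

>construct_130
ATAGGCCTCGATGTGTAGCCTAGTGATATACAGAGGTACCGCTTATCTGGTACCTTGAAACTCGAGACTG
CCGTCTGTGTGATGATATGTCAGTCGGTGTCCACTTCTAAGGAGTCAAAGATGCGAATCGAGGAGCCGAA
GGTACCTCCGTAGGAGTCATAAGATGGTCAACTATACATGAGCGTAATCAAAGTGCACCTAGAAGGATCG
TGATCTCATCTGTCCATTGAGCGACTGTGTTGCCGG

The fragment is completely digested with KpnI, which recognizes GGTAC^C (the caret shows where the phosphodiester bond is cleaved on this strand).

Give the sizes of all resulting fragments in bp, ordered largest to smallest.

KpnI sites (GGTACC) start at positions 35, 49, 141.
KpnI cuts after base 5 of each site (before the last base), so after positions 39, 53, 145.
Linear molecule, 3 cuts → 4 fragments:
  1–39 → 39 bp
  40–53 → 14 bp
  54–145 → 92 bp
  146–246 → 101 bp
Sorted largest to smallest: 101, 92, 39, 14 bp.

101, 92, 39, 14 bp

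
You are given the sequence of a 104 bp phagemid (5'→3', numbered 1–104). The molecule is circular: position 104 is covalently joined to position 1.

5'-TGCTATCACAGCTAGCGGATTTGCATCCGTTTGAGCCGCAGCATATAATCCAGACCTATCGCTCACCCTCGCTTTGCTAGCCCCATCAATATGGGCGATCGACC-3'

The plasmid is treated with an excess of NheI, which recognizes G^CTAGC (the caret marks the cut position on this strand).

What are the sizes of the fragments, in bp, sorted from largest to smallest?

65, 39 bp

NheI sites (GCTAGC) start at positions 11, 76.
NheI cuts after the first base of each site, so after positions 11, 76.
Circular molecule, 2 cuts → 2 fragments:
  12–76 → 65 bp
  77–104 then 1–11 → 28 + 11 = 39 bp
Sorted largest to smallest: 65, 39 bp.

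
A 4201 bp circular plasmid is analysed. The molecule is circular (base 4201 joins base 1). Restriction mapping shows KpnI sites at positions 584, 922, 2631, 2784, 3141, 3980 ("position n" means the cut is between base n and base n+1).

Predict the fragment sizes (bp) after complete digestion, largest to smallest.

Circular molecule, 6 cuts → 6 fragments:
  922 − 584 = 338 bp
  2631 − 922 = 1709 bp
  2784 − 2631 = 153 bp
  3141 − 2784 = 357 bp
  3980 − 3141 = 839 bp
  wrap: 4201 − 3980 + 584 = 805 bp
Sorted largest to smallest: 1709, 839, 805, 357, 338, 153 bp.

1709, 839, 805, 357, 338, 153 bp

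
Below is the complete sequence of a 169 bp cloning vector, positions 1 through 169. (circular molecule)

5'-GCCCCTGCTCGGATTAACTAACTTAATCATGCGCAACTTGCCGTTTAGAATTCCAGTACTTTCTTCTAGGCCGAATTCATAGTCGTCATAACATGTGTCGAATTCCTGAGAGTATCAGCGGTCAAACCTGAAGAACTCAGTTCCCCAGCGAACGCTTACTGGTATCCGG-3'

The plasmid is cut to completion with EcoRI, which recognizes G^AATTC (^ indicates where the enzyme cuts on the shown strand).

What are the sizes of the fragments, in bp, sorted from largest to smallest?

EcoRI sites (GAATTC) start at positions 48, 73, 100.
EcoRI cuts after the first base of each site, so after positions 48, 73, 100.
Circular molecule, 3 cuts → 3 fragments:
  49–73 → 25 bp
  74–100 → 27 bp
  101–169 then 1–48 → 69 + 48 = 117 bp
Sorted largest to smallest: 117, 27, 25 bp.

117, 27, 25 bp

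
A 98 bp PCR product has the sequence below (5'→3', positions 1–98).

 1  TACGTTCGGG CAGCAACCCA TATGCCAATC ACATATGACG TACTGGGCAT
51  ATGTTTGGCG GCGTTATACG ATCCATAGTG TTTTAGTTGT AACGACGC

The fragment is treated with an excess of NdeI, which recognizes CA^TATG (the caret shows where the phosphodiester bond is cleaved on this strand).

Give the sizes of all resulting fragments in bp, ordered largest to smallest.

49, 20, 16, 13 bp

NdeI sites (CATATG) start at positions 19, 32, 48.
NdeI cuts after base 2 of each site, so after positions 20, 33, 49.
Linear molecule, 3 cuts → 4 fragments:
  1–20 → 20 bp
  21–33 → 13 bp
  34–49 → 16 bp
  50–98 → 49 bp
Sorted largest to smallest: 49, 20, 16, 13 bp.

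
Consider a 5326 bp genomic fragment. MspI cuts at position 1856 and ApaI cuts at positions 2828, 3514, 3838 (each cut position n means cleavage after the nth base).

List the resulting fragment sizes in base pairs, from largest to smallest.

Combined cut positions (sorted): 1856, 2828, 3514, 3838.
Linear molecule, 4 cuts → 5 fragments:
  1856 − 0 = 1856 bp
  2828 − 1856 = 972 bp
  3514 − 2828 = 686 bp
  3838 − 3514 = 324 bp
  5326 − 3838 = 1488 bp
Sorted largest to smallest: 1856, 1488, 972, 686, 324 bp.

1856, 1488, 972, 686, 324 bp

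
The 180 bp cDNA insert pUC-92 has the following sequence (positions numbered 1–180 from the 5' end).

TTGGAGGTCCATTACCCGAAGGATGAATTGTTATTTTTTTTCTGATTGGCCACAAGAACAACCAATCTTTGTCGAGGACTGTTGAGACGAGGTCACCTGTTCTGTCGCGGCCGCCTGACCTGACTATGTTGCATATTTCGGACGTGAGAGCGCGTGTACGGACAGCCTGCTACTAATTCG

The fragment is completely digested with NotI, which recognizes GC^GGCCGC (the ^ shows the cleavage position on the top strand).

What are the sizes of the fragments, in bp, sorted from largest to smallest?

The NotI site (GCGGCCGC) starts at position 107.
NotI cuts after base 2 of each site, so after position 108.
Linear molecule, 1 cut → 2 fragments:
  1–108 → 108 bp
  109–180 → 72 bp
Sorted largest to smallest: 108, 72 bp.

108, 72 bp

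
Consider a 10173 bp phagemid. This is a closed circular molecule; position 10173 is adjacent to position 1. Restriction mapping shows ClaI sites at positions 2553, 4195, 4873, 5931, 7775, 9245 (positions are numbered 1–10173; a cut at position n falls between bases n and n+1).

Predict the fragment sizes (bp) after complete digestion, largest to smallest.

Circular molecule, 6 cuts → 6 fragments:
  4195 − 2553 = 1642 bp
  4873 − 4195 = 678 bp
  5931 − 4873 = 1058 bp
  7775 − 5931 = 1844 bp
  9245 − 7775 = 1470 bp
  wrap: 10173 − 9245 + 2553 = 3481 bp
Sorted largest to smallest: 3481, 1844, 1642, 1470, 1058, 678 bp.

3481, 1844, 1642, 1470, 1058, 678 bp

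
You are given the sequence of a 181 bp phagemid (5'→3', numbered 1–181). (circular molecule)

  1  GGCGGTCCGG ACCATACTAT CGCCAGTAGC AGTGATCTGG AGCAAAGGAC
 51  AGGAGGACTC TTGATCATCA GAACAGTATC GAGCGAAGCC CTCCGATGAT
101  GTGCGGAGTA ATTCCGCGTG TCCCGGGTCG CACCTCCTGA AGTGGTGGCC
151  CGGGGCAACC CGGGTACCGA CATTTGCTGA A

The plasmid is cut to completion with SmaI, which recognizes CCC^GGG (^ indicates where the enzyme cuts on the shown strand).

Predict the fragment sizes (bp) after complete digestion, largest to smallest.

144, 27, 10 bp

SmaI sites (CCCGGG) start at positions 122, 149, 159.
SmaI cuts after base 3 of each site, so after positions 124, 151, 161.
Circular molecule, 3 cuts → 3 fragments:
  125–151 → 27 bp
  152–161 → 10 bp
  162–181 then 1–124 → 20 + 124 = 144 bp
Sorted largest to smallest: 144, 27, 10 bp.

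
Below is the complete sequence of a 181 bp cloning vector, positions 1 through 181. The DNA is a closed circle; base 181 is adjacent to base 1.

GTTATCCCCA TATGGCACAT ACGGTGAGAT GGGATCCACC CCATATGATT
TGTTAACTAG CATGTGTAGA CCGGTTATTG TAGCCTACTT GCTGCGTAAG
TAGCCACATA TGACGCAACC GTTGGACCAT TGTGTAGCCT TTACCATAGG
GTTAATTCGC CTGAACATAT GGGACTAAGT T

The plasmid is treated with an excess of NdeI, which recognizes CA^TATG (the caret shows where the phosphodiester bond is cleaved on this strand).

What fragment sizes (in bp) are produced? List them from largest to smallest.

65, 59, 33, 24 bp

NdeI sites (CATATG) start at positions 9, 42, 107, 166.
NdeI cuts after base 2 of each site, so after positions 10, 43, 108, 167.
Circular molecule, 4 cuts → 4 fragments:
  11–43 → 33 bp
  44–108 → 65 bp
  109–167 → 59 bp
  168–181 then 1–10 → 14 + 10 = 24 bp
Sorted largest to smallest: 65, 59, 33, 24 bp.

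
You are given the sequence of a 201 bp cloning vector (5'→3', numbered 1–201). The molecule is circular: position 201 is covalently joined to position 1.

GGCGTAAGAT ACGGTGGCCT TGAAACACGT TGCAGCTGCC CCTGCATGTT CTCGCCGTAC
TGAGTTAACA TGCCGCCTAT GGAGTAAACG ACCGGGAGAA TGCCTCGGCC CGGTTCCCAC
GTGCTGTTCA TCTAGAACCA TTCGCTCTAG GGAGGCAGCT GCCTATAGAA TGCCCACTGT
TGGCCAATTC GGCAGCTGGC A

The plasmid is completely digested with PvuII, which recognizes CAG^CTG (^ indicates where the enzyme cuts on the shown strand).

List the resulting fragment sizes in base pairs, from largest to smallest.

PvuII sites (CAGCTG) start at positions 33, 156, 193.
PvuII cuts after base 3 of each site, so after positions 35, 158, 195.
Circular molecule, 3 cuts → 3 fragments:
  36–158 → 123 bp
  159–195 → 37 bp
  196–201 then 1–35 → 6 + 35 = 41 bp
Sorted largest to smallest: 123, 41, 37 bp.

123, 41, 37 bp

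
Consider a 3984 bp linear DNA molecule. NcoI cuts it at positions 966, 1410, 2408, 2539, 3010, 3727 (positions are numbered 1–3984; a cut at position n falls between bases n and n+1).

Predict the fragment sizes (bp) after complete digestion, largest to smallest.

998, 966, 717, 471, 444, 257, 131 bp

Linear molecule, 6 cuts → 7 fragments:
  966 − 0 = 966 bp
  1410 − 966 = 444 bp
  2408 − 1410 = 998 bp
  2539 − 2408 = 131 bp
  3010 − 2539 = 471 bp
  3727 − 3010 = 717 bp
  3984 − 3727 = 257 bp
Sorted largest to smallest: 998, 966, 717, 471, 444, 257, 131 bp.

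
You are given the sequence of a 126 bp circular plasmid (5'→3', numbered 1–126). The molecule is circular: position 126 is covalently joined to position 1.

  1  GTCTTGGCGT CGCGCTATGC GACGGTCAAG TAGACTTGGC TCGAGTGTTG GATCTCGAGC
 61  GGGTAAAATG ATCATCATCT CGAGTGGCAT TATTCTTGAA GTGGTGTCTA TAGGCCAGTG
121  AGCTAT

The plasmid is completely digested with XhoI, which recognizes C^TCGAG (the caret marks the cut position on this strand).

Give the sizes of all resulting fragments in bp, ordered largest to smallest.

XhoI sites (CTCGAG) start at positions 40, 54, 79.
XhoI cuts after the first base of each site, so after positions 40, 54, 79.
Circular molecule, 3 cuts → 3 fragments:
  41–54 → 14 bp
  55–79 → 25 bp
  80–126 then 1–40 → 47 + 40 = 87 bp
Sorted largest to smallest: 87, 25, 14 bp.

87, 25, 14 bp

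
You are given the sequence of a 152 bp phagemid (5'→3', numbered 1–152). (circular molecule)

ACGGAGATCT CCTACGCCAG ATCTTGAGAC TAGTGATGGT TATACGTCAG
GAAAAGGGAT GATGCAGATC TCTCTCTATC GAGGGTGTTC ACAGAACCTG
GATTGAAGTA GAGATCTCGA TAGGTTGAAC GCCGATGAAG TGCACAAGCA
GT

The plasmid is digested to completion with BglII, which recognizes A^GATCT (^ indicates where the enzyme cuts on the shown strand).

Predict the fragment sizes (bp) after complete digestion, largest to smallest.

BglII sites (AGATCT) start at positions 5, 19, 66, 112.
BglII cuts after the first base of each site, so after positions 5, 19, 66, 112.
Circular molecule, 4 cuts → 4 fragments:
  6–19 → 14 bp
  20–66 → 47 bp
  67–112 → 46 bp
  113–152 then 1–5 → 40 + 5 = 45 bp
Sorted largest to smallest: 47, 46, 45, 14 bp.

47, 46, 45, 14 bp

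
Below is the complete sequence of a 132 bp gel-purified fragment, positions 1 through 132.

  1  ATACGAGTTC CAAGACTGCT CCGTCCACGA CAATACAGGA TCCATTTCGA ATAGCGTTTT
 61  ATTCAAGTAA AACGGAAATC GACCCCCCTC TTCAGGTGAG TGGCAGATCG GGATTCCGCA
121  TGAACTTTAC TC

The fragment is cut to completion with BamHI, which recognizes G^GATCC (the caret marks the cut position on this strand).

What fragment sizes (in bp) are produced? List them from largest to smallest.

94, 38 bp

The BamHI site (GGATCC) starts at position 38.
BamHI cuts after the first base of each site, so after position 38.
Linear molecule, 1 cut → 2 fragments:
  1–38 → 38 bp
  39–132 → 94 bp
Sorted largest to smallest: 94, 38 bp.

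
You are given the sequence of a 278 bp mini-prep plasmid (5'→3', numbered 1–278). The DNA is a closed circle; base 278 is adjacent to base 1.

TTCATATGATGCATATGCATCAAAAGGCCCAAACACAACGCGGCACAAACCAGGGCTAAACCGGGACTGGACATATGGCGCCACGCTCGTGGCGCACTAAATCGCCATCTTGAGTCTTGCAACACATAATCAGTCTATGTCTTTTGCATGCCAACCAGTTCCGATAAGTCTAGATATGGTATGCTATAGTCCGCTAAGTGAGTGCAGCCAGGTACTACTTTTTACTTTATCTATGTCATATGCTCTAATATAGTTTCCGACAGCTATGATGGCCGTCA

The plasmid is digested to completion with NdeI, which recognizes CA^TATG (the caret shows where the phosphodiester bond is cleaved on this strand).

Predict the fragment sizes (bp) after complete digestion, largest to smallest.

165, 60, 44, 9 bp

NdeI sites (CATATG) start at positions 3, 12, 72, 237.
NdeI cuts after base 2 of each site, so after positions 4, 13, 73, 238.
Circular molecule, 4 cuts → 4 fragments:
  5–13 → 9 bp
  14–73 → 60 bp
  74–238 → 165 bp
  239–278 then 1–4 → 40 + 4 = 44 bp
Sorted largest to smallest: 165, 60, 44, 9 bp.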